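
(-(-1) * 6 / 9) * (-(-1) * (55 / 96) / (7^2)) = 55 / 7056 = 0.01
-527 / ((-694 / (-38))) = -10013 / 347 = -28.86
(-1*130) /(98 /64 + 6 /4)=-4160 /97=-42.89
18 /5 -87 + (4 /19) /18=-71297 /855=-83.39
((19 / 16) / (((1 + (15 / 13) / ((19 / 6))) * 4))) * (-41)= -192413 / 21568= -8.92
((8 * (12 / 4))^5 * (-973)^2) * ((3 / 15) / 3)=2512815685632 / 5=502563137126.40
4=4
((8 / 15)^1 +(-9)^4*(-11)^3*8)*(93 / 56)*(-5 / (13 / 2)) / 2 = 4060701284 / 91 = 44623091.03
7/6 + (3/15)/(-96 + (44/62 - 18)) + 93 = 4960607/52680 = 94.16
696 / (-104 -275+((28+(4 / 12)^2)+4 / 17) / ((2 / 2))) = -1836 / 925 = -1.98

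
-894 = -894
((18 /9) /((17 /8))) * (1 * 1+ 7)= 128 /17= 7.53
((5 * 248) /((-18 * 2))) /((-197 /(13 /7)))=4030 /12411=0.32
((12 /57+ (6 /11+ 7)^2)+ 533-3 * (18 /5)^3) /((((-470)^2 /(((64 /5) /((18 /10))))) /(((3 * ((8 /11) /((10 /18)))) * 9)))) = 0.51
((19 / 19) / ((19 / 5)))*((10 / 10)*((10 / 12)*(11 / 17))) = 275 / 1938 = 0.14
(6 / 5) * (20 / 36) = 2 / 3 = 0.67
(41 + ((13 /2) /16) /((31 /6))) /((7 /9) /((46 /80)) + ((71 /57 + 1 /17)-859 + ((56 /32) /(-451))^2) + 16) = -277091733067875 /5668447885205773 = -0.05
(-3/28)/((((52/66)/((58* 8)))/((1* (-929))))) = 5334318/91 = 58618.88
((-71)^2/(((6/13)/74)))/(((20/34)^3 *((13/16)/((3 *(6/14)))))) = 5498148126/875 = 6283597.86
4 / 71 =0.06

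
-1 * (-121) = 121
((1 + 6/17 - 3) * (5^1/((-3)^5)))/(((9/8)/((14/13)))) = 15680/483327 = 0.03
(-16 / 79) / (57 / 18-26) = 0.01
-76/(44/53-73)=1.05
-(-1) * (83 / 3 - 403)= -1126 / 3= -375.33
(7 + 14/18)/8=35/36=0.97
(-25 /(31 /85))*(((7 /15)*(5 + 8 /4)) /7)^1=-2975 /93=-31.99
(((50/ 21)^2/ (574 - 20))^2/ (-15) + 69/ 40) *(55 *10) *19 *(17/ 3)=54874492515963395/ 537203975364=102148.34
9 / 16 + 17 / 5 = 317 / 80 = 3.96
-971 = -971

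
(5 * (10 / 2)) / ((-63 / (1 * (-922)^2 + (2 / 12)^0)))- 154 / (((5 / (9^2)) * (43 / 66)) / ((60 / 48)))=-926808098 / 2709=-342121.85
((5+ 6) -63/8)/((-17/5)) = -125/136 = -0.92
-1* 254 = -254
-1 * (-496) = 496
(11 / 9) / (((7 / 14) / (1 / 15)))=22 / 135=0.16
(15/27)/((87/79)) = 395/783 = 0.50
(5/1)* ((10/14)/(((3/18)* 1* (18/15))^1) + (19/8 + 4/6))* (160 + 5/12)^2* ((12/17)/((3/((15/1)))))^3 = 367584765625/9826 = 37409400.12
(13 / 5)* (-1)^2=2.60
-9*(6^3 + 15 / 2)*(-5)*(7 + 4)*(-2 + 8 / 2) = 221265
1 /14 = 0.07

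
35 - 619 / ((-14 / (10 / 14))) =6525 / 98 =66.58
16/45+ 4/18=26/45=0.58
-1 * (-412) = 412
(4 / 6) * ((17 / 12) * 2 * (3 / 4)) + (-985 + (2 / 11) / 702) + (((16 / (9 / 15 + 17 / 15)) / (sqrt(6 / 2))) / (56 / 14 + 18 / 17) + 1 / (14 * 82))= -2179828649 / 2216214 + 340 * sqrt(3) / 559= -982.53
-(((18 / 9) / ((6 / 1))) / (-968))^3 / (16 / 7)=7 / 391840948224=0.00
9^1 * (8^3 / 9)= 512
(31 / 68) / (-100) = -0.00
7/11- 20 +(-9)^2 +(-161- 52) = -1665/11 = -151.36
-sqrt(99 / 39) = -sqrt(429) / 13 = -1.59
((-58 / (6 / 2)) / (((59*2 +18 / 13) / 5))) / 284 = -1885 / 661152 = -0.00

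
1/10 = 0.10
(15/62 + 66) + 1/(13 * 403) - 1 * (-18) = 882689/10478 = 84.24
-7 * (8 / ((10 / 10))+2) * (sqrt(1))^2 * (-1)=70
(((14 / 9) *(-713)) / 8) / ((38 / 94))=-234577 / 684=-342.95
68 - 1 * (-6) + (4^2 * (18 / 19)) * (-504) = -143746 / 19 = -7565.58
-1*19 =-19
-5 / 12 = -0.42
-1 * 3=-3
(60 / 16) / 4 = 15 / 16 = 0.94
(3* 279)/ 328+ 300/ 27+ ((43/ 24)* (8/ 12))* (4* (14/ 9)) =560453/ 26568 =21.10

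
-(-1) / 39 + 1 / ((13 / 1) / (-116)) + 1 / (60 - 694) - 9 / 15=-9.50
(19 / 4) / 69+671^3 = 83382832255 / 276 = 302111711.07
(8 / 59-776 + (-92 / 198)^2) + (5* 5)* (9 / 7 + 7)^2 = 26653821032 / 28334691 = 940.68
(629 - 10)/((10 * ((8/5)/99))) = 61281/16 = 3830.06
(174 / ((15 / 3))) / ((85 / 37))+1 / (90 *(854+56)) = 4218181 / 278460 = 15.15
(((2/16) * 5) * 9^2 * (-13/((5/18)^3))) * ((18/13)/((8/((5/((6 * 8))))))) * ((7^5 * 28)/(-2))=20841167403/160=130257296.27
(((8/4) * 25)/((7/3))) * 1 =21.43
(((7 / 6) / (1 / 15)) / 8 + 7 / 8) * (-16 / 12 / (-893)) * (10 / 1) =245 / 5358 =0.05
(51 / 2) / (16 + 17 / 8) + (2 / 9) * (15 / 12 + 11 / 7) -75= -1333091 / 18270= -72.97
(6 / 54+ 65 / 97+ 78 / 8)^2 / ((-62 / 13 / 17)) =-395.33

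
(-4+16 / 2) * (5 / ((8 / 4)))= 10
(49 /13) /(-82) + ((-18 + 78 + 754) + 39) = 909249 /1066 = 852.95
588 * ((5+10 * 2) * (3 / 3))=14700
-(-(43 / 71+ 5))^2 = -158404 / 5041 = -31.42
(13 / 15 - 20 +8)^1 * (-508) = 84836 / 15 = 5655.73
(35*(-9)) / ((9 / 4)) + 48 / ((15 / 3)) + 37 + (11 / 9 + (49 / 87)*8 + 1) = -113107 / 1305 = -86.67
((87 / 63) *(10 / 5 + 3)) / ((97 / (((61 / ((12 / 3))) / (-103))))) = -8845 / 839244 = -0.01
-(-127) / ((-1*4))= -127 / 4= -31.75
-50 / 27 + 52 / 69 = -682 / 621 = -1.10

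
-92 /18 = -46 /9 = -5.11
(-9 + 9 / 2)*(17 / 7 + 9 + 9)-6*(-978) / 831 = -329115 / 3878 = -84.87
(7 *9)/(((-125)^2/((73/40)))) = 4599/625000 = 0.01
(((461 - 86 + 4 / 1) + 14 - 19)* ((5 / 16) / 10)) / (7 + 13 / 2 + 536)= 187 / 8792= 0.02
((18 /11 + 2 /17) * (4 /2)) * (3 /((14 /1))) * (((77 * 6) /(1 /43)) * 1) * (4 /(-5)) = -1015488 /85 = -11946.92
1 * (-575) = -575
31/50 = 0.62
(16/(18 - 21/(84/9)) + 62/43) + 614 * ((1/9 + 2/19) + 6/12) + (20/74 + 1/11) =3091138852/6982899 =442.67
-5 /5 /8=-1 /8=-0.12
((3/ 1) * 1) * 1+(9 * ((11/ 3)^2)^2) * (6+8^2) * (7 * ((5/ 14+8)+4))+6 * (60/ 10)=88651606/ 9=9850178.44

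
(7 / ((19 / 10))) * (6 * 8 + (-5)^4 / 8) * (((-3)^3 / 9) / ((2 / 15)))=-1589175 / 152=-10455.10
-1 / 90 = -0.01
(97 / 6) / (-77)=-0.21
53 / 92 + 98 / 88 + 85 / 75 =21427 / 7590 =2.82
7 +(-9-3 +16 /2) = 3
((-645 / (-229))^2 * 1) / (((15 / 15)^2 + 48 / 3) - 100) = -416025 / 4352603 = -0.10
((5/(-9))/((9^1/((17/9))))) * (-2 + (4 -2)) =0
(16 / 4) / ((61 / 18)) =72 / 61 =1.18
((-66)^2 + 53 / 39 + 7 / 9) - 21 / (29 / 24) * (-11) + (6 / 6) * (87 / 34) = 525112595 / 115362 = 4551.87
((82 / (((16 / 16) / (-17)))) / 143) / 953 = -1394 / 136279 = -0.01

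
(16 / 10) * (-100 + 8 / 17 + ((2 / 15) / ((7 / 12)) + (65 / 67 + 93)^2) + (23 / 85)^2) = 13969.86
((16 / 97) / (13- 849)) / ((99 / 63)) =-28 / 223003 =-0.00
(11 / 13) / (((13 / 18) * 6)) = 33 / 169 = 0.20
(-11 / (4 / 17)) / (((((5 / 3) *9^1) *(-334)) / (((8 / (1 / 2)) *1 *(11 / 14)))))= 2057 / 17535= 0.12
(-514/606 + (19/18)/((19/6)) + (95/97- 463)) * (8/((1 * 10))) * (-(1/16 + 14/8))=6570617/9797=670.68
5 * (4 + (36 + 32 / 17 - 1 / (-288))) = 209.43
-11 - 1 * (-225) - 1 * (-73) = 287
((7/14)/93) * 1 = 1/186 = 0.01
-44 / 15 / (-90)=22 / 675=0.03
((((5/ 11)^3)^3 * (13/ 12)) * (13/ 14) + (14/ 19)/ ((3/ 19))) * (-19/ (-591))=178326194363/ 1188405636264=0.15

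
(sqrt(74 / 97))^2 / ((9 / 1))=74 / 873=0.08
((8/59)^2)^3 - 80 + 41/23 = -75882773990847/970152273743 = -78.22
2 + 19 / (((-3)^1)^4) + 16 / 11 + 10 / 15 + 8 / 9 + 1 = 5564 / 891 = 6.24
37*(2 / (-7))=-74 / 7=-10.57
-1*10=-10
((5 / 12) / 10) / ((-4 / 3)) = -1 / 32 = -0.03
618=618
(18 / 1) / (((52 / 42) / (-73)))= -13797 / 13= -1061.31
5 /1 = 5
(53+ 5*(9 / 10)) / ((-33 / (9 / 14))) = -345 / 308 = -1.12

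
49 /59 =0.83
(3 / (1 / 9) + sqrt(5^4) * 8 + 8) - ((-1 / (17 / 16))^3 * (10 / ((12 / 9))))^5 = 28032037153380569911355 / 2862423051509815793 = 9793.11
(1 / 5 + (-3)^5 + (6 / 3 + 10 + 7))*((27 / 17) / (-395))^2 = -815751 / 225456125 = -0.00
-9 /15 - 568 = -2843 /5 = -568.60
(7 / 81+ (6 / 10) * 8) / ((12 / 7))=13853 / 4860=2.85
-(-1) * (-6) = -6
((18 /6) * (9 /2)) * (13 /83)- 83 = -13427 /166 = -80.89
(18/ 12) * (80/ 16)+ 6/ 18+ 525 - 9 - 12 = 3071/ 6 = 511.83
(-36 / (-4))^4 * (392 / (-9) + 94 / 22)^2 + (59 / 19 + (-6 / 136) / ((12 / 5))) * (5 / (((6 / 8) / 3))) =1582800092857 / 156332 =10124607.20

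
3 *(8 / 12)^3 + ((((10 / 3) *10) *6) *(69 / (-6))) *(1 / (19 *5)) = -3988 / 171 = -23.32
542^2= 293764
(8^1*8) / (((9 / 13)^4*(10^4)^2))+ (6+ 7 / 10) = 68685497311 / 10251562500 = 6.70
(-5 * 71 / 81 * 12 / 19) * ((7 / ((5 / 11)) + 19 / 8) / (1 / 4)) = -11218 / 57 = -196.81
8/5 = 1.60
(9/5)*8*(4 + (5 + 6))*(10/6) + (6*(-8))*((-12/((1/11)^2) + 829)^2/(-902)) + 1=9477907/451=21015.31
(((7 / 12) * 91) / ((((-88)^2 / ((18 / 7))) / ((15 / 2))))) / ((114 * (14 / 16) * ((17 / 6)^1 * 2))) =585 / 2501312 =0.00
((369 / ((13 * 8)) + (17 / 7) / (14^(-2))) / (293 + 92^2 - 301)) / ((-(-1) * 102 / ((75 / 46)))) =1246825 / 1375419136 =0.00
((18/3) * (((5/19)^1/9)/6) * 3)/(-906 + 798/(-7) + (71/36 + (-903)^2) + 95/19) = 12/111409369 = 0.00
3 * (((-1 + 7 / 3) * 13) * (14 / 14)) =52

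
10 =10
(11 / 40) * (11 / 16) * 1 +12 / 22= 5171 / 7040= 0.73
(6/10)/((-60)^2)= 1/6000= 0.00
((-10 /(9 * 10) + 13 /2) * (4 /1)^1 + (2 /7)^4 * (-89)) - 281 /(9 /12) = -7556758 /21609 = -349.70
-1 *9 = -9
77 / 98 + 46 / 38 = 531 / 266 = 2.00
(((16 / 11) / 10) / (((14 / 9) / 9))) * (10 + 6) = 5184 / 385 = 13.46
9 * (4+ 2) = 54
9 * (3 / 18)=3 / 2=1.50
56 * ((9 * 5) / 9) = 280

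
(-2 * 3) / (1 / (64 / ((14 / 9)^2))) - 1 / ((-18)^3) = -45349583 / 285768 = -158.69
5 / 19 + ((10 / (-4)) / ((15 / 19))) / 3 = -271 / 342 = -0.79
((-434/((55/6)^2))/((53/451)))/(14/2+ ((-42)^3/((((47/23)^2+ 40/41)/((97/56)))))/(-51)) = -7242385509/81644821225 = -0.09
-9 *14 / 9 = -14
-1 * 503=-503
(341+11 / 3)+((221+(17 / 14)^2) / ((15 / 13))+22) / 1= 328973 / 588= 559.48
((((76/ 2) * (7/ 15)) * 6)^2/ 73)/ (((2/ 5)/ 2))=283024/ 365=775.41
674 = 674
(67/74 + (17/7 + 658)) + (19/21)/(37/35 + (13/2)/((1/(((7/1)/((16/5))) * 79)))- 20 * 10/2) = 661.33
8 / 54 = 4 / 27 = 0.15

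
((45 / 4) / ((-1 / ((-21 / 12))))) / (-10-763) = -315 / 12368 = -0.03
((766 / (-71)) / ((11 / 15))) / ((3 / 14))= -53620 / 781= -68.66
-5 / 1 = -5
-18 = -18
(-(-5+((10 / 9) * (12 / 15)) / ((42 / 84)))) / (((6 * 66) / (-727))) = -21083 / 3564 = -5.92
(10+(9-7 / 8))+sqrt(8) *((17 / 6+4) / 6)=41 *sqrt(2) / 18+145 / 8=21.35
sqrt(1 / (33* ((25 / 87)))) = sqrt(319) / 55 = 0.32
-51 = -51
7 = 7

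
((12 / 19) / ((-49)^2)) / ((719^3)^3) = 0.00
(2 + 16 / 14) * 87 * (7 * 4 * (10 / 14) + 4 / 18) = 16588 / 3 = 5529.33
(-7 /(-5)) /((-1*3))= -7 /15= -0.47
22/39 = 0.56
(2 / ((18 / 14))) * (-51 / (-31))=238 / 93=2.56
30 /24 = 5 /4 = 1.25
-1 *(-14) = 14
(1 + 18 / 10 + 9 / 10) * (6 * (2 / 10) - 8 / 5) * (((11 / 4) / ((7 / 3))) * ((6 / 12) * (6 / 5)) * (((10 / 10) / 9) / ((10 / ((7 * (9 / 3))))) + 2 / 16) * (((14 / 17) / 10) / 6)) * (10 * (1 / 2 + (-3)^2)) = -332519 / 680000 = -0.49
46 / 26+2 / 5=141 / 65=2.17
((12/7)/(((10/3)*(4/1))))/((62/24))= 54/1085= 0.05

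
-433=-433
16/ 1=16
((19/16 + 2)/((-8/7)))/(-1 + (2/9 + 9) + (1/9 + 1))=-153/512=-0.30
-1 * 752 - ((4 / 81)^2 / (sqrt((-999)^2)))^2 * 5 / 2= -32306424294750832 / 42960670604721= -752.00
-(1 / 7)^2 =-1 / 49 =-0.02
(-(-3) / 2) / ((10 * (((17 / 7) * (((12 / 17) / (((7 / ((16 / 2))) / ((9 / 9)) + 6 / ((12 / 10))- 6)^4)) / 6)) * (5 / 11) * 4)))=231 / 3276800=0.00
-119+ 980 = 861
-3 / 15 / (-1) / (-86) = -1 / 430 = -0.00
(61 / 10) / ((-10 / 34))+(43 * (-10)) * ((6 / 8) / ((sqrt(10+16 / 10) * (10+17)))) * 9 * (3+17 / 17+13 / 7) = -8815 * sqrt(290) / 812- 1037 / 50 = -205.61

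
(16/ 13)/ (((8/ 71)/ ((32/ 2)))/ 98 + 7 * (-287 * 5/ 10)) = -222656/ 181722073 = -0.00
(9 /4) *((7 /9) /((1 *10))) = 7 /40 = 0.18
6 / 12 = 1 / 2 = 0.50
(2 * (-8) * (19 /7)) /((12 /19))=-1444 /21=-68.76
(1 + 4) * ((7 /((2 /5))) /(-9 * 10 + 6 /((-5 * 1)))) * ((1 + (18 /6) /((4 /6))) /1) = -9625 /1824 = -5.28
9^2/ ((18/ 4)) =18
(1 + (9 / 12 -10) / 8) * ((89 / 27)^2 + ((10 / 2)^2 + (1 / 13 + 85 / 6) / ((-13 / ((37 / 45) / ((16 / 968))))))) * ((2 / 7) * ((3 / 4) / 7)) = 45923089 / 515144448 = 0.09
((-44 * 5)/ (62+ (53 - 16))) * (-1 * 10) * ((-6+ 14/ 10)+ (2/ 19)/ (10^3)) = -102.22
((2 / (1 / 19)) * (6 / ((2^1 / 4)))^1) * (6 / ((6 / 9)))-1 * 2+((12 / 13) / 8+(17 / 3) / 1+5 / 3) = 320537 / 78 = 4109.45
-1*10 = -10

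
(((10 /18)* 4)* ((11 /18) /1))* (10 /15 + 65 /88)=1855 /972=1.91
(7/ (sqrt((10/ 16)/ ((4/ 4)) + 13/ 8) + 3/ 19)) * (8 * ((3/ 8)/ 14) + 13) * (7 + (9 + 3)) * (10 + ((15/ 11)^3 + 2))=15408.98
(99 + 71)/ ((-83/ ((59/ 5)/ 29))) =-2006/ 2407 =-0.83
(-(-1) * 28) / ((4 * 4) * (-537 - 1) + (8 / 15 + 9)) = -420 / 128977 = -0.00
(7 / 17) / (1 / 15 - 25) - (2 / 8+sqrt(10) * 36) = -36 * sqrt(10) - 3389 / 12716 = -114.11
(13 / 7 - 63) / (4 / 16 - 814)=1712 / 22785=0.08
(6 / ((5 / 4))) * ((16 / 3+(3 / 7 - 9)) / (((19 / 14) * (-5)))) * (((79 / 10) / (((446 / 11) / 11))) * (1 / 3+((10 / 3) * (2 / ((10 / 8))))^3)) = 2134639408 / 2859975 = 746.38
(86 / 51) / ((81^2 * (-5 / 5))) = -0.00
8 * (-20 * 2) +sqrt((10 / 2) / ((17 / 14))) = -320 +sqrt(1190) / 17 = -317.97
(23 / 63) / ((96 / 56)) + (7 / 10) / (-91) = 1441 / 7020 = 0.21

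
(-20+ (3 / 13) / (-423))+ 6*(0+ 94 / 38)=-179653 / 34827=-5.16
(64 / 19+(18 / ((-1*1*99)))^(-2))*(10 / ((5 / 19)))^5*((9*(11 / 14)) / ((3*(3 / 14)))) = 29301373640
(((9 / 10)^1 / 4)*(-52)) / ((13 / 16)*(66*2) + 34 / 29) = -6786 / 62885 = -0.11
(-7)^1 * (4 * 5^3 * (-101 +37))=224000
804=804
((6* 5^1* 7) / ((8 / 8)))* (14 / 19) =2940 / 19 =154.74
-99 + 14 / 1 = -85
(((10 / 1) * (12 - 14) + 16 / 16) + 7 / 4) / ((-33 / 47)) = 1081 / 44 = 24.57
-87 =-87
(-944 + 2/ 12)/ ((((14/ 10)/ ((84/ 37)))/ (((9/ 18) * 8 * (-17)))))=3850840/ 37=104076.76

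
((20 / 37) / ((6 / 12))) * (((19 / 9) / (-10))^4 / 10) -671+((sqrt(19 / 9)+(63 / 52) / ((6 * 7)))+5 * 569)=sqrt(19) / 3+34304450227721 / 15779205000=2175.48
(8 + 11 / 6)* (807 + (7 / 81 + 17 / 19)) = 73365497 / 9234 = 7945.15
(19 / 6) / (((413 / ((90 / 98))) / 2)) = 285 / 20237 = 0.01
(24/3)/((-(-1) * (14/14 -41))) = -1/5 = -0.20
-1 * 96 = -96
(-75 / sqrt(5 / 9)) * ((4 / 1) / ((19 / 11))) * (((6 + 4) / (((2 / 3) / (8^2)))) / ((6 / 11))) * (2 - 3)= 3484800 * sqrt(5) / 19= 410118.40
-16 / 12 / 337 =-4 / 1011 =-0.00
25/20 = 1.25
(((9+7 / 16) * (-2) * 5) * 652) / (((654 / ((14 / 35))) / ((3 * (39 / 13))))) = -73839 / 218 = -338.71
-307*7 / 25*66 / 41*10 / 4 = -70917 / 205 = -345.94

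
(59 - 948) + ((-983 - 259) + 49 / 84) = -25565 / 12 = -2130.42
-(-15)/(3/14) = 70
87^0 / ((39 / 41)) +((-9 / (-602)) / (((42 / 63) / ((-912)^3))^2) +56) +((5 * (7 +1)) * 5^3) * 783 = 227210642077003839557 / 11739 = 19355195679104168.97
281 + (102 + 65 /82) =31471 /82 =383.79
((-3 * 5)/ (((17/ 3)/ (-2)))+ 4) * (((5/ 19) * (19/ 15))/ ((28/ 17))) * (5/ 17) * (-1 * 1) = -395/ 714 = -0.55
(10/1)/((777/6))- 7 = -1793/259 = -6.92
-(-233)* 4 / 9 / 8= 233 / 18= 12.94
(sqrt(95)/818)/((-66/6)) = -sqrt(95)/8998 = -0.00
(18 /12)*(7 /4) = 21 /8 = 2.62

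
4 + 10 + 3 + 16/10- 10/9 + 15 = 1462/45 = 32.49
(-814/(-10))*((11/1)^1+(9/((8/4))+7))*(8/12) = 1221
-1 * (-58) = 58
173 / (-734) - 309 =-226979 / 734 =-309.24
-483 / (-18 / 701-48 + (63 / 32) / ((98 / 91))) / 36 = 1805776 / 6217821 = 0.29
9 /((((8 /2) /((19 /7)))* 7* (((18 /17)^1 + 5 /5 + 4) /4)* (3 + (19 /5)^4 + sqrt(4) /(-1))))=1816875 /660884462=0.00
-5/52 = -0.10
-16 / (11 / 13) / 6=-3.15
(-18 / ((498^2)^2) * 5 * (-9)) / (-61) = -5 / 23159660648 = -0.00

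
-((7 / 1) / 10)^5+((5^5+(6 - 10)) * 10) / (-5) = -6242.17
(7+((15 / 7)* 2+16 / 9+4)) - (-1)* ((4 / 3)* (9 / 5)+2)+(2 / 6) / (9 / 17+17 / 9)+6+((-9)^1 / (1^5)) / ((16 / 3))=4832411 / 186480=25.91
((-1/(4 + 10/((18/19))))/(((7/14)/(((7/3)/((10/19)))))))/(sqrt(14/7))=-399 * sqrt(2)/1310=-0.43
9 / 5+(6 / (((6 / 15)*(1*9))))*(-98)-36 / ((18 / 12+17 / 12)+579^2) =-9747558601 / 60343905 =-161.53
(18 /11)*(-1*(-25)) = 450 /11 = 40.91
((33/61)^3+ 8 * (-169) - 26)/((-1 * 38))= 36.26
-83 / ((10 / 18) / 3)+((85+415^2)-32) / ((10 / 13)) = 1117566 / 5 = 223513.20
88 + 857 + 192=1137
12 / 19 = 0.63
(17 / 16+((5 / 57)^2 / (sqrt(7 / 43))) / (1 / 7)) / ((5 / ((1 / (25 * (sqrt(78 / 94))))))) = sqrt(1833) * (400 * sqrt(301)+55233) / 253422000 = 0.01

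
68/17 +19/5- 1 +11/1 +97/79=7516/395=19.03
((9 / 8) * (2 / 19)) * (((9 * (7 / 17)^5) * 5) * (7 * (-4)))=-47647845 / 26977283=-1.77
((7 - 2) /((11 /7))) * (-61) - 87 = -281.09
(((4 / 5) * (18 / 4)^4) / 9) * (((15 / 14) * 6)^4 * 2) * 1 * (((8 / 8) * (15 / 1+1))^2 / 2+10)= 41253107625 / 2401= 17181635.83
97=97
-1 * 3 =-3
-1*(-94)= 94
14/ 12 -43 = -41.83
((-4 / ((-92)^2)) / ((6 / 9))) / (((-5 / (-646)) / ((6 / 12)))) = -0.05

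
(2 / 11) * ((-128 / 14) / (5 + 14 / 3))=-384 / 2233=-0.17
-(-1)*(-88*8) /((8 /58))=-5104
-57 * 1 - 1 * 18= -75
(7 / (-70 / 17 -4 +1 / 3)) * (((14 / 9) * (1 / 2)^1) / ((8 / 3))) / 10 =-833 / 31760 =-0.03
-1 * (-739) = 739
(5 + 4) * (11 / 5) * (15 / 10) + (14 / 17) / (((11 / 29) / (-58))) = -179941 / 1870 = -96.23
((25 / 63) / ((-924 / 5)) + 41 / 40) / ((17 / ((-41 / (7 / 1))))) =-24412343 / 69272280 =-0.35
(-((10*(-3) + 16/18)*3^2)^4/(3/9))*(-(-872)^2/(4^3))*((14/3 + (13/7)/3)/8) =776767690631022/7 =110966812947288.86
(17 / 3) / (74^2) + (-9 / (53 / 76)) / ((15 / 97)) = -363317143 / 4353420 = -83.46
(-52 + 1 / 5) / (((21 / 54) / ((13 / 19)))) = -8658 / 95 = -91.14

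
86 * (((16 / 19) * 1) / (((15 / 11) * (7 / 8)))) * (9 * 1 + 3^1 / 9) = 484352 / 855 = 566.49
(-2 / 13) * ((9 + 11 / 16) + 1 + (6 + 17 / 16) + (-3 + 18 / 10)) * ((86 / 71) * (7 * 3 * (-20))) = 1195572 / 923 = 1295.31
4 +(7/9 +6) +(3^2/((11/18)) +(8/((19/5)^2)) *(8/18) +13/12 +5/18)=3875879/142956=27.11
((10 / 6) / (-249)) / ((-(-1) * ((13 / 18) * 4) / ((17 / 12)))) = -85 / 25896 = -0.00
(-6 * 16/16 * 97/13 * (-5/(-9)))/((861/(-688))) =667360/33579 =19.87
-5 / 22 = -0.23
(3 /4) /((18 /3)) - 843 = -6743 /8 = -842.88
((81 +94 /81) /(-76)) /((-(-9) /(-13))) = 86515 /55404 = 1.56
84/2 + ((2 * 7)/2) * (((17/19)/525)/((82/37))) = 4908329/116850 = 42.01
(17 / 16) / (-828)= -0.00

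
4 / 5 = 0.80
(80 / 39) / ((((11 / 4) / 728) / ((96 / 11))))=4739.17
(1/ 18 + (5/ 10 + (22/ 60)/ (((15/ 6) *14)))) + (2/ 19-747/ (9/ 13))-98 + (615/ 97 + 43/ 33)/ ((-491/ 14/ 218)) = -38373734643281/ 31355235450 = -1223.84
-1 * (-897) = 897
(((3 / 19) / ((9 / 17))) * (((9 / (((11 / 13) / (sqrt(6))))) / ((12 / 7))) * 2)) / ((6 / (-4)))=-1547 * sqrt(6) / 627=-6.04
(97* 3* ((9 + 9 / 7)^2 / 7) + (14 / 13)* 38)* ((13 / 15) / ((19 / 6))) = 39587096 / 32585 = 1214.89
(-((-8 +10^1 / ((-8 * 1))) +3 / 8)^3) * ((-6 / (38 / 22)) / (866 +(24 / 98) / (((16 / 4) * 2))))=-578742087 / 206406272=-2.80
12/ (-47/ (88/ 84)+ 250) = 264/ 4513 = 0.06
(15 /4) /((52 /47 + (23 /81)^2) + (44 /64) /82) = 1517165640 /483629957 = 3.14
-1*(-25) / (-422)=-25 / 422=-0.06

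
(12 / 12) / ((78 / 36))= 6 / 13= 0.46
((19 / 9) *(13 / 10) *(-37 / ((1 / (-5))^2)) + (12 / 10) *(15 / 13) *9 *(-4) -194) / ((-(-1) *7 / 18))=-651095 / 91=-7154.89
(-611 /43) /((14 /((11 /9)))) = -6721 /5418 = -1.24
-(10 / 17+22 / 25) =-624 / 425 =-1.47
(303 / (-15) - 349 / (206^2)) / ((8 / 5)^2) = -21438905 / 2715904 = -7.89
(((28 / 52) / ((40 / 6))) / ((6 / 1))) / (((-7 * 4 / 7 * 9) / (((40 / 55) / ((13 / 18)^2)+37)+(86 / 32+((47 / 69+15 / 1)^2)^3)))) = -334089000343061627939471 / 60089662014993262080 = -5559.84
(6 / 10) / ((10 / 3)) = 9 / 50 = 0.18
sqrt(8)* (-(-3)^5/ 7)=486* sqrt(2)/ 7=98.19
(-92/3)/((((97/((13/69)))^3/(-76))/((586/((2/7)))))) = 1369838288/39107125377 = 0.04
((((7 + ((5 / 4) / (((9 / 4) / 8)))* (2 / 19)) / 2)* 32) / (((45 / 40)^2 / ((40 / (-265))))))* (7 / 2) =-36614144 / 734103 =-49.88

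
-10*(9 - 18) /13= 90 /13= 6.92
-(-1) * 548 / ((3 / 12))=2192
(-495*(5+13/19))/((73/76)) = -213840/73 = -2929.32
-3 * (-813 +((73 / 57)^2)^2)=8553630572 / 3518667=2430.93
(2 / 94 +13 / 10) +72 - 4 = 32581 / 470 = 69.32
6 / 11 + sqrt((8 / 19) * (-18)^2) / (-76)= 6 / 11-9 * sqrt(38) / 361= 0.39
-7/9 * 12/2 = -14/3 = -4.67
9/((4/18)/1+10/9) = 27/4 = 6.75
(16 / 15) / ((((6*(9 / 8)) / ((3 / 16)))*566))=2 / 38205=0.00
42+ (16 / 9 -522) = -4304 / 9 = -478.22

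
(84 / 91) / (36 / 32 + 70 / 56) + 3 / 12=631 / 988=0.64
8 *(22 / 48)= 11 / 3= 3.67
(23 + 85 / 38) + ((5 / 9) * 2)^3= 737111 / 27702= 26.61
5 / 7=0.71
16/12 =4/3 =1.33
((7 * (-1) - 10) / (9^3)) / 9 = -0.00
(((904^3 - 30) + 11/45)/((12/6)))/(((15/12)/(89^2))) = 526656922060522/225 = 2340697431380.10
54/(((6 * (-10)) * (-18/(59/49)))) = 59/980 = 0.06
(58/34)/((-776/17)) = -29/776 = -0.04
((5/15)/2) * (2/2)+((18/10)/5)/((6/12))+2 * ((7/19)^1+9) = 55927/2850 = 19.62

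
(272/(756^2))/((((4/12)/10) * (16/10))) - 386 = -18383983/47628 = -385.99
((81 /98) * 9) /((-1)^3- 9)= -729 /980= -0.74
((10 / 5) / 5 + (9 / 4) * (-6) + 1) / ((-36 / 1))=121 / 360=0.34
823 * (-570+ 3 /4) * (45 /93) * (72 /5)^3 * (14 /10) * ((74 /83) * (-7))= 5914249189.81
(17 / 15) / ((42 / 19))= 323 / 630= 0.51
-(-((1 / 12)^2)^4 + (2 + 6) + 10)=-7739670527 / 429981696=-18.00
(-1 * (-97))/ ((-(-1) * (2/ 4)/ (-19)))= -3686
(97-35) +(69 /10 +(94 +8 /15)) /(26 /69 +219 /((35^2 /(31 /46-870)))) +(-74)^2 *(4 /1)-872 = 552837038557 /26209073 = 21093.35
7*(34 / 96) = 2.48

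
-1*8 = -8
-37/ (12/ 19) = -703/ 12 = -58.58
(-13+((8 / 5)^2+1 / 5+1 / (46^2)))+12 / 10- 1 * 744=-39835791 / 52900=-753.04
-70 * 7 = -490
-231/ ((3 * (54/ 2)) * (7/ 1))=-11/ 27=-0.41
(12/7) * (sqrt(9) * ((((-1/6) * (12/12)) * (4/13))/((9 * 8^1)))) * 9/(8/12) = -9/182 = -0.05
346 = 346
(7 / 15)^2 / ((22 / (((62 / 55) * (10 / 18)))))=1519 / 245025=0.01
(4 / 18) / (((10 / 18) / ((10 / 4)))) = 1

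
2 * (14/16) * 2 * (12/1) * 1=42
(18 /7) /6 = 3 /7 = 0.43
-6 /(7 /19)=-114 /7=-16.29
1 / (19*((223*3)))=1 / 12711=0.00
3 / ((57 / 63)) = 63 / 19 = 3.32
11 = 11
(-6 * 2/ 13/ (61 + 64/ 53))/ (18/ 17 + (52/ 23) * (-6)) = 41446/ 34931715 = 0.00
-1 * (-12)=12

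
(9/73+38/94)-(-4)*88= 1209522/3431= 352.53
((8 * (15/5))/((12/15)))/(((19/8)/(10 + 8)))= 4320/19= 227.37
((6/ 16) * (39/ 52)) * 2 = 9/ 16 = 0.56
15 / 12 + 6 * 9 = 55.25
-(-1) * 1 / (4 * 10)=1 / 40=0.02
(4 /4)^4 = 1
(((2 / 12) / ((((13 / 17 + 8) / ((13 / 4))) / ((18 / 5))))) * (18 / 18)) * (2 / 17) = 39 / 1490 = 0.03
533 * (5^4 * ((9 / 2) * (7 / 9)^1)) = 2331875 / 2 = 1165937.50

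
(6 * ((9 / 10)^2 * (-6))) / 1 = -29.16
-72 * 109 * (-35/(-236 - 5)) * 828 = -227435040/241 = -943713.86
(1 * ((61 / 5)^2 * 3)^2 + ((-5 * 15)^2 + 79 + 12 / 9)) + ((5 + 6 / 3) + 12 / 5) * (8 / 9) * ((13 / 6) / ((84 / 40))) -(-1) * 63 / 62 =4506195291251 / 21971250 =205095.08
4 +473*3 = 1423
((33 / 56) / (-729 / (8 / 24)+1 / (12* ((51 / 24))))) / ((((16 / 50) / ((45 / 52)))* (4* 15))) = -0.00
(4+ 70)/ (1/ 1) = 74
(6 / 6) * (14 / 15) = 14 / 15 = 0.93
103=103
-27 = -27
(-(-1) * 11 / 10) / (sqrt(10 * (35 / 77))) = 0.52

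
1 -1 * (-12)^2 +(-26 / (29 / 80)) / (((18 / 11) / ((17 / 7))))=-455741 / 1827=-249.45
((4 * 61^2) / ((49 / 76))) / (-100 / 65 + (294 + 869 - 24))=14705392 / 724563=20.30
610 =610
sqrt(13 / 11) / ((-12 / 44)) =-sqrt(143) / 3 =-3.99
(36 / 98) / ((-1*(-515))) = 18 / 25235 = 0.00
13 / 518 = 0.03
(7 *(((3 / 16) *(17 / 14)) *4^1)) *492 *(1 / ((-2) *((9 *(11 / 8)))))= -1394 / 11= -126.73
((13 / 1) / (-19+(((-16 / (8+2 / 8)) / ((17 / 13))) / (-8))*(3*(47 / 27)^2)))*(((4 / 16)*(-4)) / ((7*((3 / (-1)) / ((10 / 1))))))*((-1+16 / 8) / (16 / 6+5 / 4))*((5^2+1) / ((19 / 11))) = -20273956560 / 14754866651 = -1.37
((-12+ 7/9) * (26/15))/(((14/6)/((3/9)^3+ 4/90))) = -28886/42525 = -0.68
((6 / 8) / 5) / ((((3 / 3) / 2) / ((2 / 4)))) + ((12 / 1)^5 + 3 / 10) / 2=1244163 / 10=124416.30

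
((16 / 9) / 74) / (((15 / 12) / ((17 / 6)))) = 272 / 4995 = 0.05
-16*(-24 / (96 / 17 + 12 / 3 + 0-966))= -0.40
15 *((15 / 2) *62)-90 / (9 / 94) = 6035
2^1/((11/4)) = 8/11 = 0.73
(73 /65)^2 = 5329 /4225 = 1.26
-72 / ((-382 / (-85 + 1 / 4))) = -3051 / 191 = -15.97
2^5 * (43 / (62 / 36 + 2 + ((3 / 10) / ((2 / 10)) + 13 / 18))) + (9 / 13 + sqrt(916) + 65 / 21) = 2 * sqrt(229) + 6872302 / 29211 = 265.53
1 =1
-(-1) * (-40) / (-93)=40 / 93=0.43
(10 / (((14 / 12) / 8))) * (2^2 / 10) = 192 / 7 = 27.43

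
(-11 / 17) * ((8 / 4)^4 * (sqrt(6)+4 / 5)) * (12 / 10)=-1056 * sqrt(6) / 85 - 4224 / 425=-40.37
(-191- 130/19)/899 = -3759/17081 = -0.22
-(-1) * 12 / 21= 4 / 7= 0.57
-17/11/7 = -17/77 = -0.22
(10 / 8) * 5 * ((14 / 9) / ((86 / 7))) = 1225 / 1548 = 0.79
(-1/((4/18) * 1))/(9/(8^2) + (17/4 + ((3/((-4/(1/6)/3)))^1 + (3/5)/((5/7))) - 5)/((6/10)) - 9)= 1440/2987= 0.48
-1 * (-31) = 31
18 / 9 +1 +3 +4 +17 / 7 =87 / 7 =12.43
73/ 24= 3.04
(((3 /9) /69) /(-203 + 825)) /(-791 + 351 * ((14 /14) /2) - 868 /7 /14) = -0.00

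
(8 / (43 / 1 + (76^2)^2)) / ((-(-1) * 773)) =8 / 25788995287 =0.00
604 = 604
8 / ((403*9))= 8 / 3627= 0.00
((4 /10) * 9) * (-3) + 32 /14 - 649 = -23013 /35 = -657.51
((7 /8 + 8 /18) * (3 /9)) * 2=95 /108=0.88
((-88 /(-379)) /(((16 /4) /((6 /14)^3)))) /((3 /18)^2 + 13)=21384 /60968593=0.00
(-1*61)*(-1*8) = 488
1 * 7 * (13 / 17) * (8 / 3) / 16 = 0.89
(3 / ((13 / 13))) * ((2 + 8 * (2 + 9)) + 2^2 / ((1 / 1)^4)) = 282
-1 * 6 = -6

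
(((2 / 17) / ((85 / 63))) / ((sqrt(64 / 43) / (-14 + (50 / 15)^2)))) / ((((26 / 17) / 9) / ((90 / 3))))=-36.45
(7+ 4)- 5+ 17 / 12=7.42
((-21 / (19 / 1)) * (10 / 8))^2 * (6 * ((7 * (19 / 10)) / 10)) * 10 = 46305 / 304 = 152.32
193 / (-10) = -193 / 10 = -19.30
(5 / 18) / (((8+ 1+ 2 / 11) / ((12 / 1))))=110 / 303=0.36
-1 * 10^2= -100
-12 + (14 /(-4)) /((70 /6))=-12.30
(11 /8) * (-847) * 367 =-3419339 /8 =-427417.38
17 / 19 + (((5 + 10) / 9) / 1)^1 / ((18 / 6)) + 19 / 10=5729 / 1710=3.35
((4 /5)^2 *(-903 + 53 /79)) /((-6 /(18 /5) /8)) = 27373056 /9875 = 2771.96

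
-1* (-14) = 14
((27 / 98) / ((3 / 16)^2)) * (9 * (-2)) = -6912 / 49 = -141.06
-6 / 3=-2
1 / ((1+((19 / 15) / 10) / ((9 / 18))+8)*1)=75 / 694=0.11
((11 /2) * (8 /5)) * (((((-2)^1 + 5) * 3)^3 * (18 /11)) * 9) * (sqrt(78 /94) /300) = 39366 * sqrt(1833) /5875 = 286.88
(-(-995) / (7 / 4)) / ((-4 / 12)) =-11940 / 7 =-1705.71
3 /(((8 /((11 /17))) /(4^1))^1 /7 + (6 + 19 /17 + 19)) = 3927 /34766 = 0.11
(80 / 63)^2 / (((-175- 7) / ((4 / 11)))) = -12800 / 3972969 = -0.00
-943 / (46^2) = -41 / 92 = -0.45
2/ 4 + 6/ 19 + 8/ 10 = 307/ 190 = 1.62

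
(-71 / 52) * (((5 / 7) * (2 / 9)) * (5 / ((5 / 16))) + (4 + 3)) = -42671 / 3276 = -13.03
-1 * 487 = -487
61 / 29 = 2.10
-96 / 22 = -48 / 11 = -4.36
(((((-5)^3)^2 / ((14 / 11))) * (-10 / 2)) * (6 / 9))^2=738525390625 / 441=1674660749.72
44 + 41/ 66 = 2945/ 66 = 44.62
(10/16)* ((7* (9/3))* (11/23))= 1155/184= 6.28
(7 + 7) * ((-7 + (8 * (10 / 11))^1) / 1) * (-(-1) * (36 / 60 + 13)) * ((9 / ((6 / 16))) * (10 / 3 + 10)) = 182784 / 11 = 16616.73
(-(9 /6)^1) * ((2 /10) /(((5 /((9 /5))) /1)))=-27 /250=-0.11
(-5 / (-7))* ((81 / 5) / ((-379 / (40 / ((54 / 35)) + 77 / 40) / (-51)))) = 657441 / 15160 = 43.37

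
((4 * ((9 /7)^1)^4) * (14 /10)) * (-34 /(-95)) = 5.48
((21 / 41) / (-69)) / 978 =-7 / 922254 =-0.00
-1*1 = -1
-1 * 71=-71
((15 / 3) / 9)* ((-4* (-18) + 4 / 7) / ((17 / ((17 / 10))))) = 254 / 63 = 4.03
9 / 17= 0.53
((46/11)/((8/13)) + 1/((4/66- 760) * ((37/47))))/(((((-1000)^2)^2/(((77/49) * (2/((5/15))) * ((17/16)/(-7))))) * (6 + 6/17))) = -8015983463/5237730892800000000000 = -0.00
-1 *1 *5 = -5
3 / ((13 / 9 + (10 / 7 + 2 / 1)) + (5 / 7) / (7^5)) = 3176523 / 5159794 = 0.62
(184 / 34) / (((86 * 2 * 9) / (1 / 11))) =23 / 72369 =0.00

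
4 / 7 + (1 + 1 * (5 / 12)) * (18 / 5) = 397 / 70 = 5.67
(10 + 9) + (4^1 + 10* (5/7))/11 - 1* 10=771/77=10.01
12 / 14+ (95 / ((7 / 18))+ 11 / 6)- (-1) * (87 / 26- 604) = -96554 / 273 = -353.68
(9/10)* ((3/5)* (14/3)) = 63/25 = 2.52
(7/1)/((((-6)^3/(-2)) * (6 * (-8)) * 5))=-7/25920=-0.00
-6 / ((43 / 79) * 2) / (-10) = 237 / 430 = 0.55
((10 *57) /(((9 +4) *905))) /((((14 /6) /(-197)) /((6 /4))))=-101061 /16471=-6.14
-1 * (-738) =738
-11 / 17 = -0.65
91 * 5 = 455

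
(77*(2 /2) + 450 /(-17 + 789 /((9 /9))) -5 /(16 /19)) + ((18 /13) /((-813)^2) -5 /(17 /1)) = 3576102449573 /50119663568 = 71.35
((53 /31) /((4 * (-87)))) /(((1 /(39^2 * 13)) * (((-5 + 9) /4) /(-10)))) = 1746615 /1798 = 971.42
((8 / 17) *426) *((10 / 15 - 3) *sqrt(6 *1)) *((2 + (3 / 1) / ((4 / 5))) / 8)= -11431 *sqrt(6) / 34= -823.53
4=4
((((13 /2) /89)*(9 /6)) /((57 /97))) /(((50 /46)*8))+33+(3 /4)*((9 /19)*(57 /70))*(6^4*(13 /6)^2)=16979331101 /9469600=1793.04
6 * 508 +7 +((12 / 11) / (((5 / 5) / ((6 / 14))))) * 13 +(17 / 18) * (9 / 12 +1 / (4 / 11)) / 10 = 84862243 / 27720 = 3061.41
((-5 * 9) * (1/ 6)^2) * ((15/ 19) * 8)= -150/ 19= -7.89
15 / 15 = 1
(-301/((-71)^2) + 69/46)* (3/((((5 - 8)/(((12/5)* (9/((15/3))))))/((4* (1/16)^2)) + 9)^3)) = -31757427/327279454238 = -0.00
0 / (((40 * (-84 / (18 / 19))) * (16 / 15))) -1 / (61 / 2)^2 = -4 / 3721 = -0.00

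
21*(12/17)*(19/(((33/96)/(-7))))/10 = -536256/935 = -573.54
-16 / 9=-1.78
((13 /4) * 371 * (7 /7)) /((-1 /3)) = -14469 /4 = -3617.25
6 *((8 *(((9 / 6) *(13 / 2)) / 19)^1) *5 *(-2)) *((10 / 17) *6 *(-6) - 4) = 2003040 / 323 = 6201.36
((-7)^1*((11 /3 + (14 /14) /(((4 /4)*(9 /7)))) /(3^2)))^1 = -280 /81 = -3.46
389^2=151321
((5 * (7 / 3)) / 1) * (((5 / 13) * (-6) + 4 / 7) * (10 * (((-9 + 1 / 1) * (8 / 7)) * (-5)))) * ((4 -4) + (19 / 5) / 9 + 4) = -100614400 / 2457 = -40950.10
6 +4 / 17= 106 / 17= 6.24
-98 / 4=-49 / 2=-24.50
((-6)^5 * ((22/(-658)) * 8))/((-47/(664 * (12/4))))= -1363101696/15463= -88152.47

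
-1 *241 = -241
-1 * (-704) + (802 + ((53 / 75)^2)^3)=268057808892379 / 177978515625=1506.12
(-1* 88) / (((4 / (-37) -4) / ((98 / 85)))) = 24.70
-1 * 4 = -4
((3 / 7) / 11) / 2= 3 / 154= 0.02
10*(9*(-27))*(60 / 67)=-145800 / 67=-2176.12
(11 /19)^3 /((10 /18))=0.35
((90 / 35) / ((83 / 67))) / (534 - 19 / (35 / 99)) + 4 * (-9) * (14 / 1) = -234382686 / 465049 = -504.00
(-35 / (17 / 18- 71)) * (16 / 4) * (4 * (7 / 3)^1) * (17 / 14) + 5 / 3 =91985 / 3783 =24.32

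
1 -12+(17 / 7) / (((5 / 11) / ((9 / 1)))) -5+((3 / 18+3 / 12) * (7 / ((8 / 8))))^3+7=3864529 / 60480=63.90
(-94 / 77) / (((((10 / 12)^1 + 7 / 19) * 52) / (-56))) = 21432 / 19591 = 1.09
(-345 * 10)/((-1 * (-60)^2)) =23/24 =0.96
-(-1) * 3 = 3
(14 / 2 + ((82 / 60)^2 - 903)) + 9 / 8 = -1607413 / 1800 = -893.01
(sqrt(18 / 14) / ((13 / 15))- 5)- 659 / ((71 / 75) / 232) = -11466955 / 71 + 45 * sqrt(7) / 91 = -161505.10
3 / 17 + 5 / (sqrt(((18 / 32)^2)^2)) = 22003 / 1377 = 15.98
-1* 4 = -4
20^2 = 400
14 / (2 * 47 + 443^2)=2 / 28049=0.00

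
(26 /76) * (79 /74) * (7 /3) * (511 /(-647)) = -3673579 /5458092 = -0.67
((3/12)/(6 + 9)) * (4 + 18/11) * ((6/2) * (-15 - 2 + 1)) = -248/55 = -4.51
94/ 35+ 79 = 2859/ 35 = 81.69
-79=-79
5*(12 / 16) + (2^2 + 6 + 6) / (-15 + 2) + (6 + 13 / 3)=12.85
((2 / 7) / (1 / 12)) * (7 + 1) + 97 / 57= 11623 / 399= 29.13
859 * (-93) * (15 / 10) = -239661 / 2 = -119830.50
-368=-368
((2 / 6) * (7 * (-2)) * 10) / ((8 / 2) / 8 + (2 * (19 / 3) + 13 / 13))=-56 / 17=-3.29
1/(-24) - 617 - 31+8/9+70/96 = -93085/144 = -646.42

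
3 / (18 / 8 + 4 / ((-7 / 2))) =84 / 31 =2.71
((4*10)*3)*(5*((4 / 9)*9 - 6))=-1200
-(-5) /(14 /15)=75 /14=5.36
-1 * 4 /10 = -2 /5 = -0.40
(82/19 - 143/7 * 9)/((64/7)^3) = -1170071/4980736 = -0.23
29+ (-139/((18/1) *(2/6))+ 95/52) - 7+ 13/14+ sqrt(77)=10.36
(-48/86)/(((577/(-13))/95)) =29640/24811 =1.19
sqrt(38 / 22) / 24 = sqrt(209) / 264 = 0.05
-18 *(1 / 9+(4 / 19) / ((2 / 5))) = -218 / 19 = -11.47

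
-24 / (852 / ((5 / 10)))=-1 / 71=-0.01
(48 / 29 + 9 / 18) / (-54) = -125 / 3132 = -0.04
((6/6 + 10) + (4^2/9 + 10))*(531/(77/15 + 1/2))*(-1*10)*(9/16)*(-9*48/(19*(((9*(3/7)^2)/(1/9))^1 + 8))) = 732280500/61009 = 12002.83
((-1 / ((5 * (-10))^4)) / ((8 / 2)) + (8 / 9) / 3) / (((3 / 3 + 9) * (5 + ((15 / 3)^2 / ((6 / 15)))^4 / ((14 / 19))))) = 1399999811 / 978470084882812500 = 0.00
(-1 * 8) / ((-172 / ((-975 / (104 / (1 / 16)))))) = -75 / 2752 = -0.03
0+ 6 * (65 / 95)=78 / 19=4.11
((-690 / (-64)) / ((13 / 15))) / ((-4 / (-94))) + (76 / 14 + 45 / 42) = 248633 / 832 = 298.84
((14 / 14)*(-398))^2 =158404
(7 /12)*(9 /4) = 21 /16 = 1.31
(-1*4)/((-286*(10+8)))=1/1287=0.00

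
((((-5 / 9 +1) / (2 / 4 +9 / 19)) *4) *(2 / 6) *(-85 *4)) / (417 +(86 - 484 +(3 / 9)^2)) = -51680 / 4773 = -10.83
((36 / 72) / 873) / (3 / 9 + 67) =1 / 117564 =0.00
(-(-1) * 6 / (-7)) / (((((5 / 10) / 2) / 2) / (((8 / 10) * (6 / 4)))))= -288 / 35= -8.23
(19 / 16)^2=361 / 256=1.41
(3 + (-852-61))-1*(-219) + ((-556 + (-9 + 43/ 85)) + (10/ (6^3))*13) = -11519911/ 9180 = -1254.89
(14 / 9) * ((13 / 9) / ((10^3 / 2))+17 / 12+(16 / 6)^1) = 64358 / 10125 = 6.36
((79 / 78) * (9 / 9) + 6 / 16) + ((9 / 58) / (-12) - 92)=-90.63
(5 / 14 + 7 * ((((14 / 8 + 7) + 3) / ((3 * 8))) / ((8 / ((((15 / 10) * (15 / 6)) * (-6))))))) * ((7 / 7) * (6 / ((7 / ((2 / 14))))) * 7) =-99795 / 12544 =-7.96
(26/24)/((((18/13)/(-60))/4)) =-1690/9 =-187.78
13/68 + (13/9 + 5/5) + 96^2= 5641805/612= 9218.64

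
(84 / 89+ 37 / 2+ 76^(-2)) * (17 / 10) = 33.05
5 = 5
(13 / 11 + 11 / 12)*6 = 277 / 22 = 12.59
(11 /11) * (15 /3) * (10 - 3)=35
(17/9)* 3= 17/3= 5.67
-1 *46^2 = -2116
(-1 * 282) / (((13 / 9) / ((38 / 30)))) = -16074 / 65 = -247.29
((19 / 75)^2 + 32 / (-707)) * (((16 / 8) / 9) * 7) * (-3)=-150454 / 1704375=-0.09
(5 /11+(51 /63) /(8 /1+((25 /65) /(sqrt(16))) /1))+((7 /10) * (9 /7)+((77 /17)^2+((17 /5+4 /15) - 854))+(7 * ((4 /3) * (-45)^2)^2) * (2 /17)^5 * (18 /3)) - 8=8373548213322013 /1380825131070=6064.16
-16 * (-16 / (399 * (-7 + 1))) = -128 / 1197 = -0.11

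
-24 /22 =-12 /11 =-1.09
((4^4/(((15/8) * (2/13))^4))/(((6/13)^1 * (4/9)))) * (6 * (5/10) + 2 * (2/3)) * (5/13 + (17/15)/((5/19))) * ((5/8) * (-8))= -13912425938944/759375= -18320890.13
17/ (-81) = -17/ 81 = -0.21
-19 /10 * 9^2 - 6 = -1599 /10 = -159.90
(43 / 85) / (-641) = -43 / 54485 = -0.00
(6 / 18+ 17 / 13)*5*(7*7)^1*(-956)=-14990080 / 39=-384361.03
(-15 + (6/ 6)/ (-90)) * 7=-9457/ 90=-105.08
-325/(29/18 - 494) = 5850/8863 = 0.66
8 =8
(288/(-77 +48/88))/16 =-198/841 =-0.24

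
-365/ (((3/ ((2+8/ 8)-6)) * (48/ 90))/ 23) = 125925/ 8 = 15740.62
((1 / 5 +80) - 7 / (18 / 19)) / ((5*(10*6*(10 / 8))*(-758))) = -6553 / 25582500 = -0.00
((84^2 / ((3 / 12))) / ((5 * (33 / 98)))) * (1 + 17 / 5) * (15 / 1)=5531904 / 5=1106380.80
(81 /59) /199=81 /11741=0.01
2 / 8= 1 / 4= 0.25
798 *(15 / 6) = 1995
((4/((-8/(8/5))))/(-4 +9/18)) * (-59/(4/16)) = -1888/35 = -53.94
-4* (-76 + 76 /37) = 10944 /37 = 295.78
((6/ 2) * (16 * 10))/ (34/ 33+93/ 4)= 12672/ 641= 19.77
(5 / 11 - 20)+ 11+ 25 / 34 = -2921 / 374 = -7.81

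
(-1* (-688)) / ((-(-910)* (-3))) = -344 / 1365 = -0.25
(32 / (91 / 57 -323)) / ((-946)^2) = -57 / 512339410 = -0.00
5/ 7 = 0.71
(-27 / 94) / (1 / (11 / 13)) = -297 / 1222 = -0.24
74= 74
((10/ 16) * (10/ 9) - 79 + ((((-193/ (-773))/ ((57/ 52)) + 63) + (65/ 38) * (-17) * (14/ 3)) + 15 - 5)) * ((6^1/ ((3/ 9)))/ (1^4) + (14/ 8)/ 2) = -11239631395/ 4229856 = -2657.21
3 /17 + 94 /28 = 841 /238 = 3.53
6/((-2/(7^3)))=-1029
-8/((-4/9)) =18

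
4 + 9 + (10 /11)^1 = 153 /11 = 13.91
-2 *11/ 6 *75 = -275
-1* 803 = -803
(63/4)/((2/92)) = 1449/2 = 724.50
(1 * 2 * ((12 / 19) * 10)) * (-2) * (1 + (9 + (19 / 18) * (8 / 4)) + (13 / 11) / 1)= -335.82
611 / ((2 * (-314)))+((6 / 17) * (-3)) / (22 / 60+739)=-230733167 / 236804356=-0.97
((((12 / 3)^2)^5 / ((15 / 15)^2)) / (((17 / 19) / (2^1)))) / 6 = 19922944 / 51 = 390645.96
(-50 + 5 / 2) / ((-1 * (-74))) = -95 / 148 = -0.64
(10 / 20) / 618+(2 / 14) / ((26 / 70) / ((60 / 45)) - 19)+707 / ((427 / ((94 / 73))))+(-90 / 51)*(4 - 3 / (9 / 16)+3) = -200102200511 / 245237628756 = -0.82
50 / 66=0.76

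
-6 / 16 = -3 / 8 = -0.38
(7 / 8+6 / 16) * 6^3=270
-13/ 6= -2.17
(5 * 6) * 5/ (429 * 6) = 0.06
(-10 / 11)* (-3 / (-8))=-15 / 44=-0.34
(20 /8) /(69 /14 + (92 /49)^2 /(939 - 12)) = 11128635 /21956237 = 0.51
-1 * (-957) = 957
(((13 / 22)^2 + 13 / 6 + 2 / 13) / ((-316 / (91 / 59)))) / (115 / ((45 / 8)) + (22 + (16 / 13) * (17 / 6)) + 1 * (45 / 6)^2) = -13757289 / 107880541604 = -0.00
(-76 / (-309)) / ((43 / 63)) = 1596 / 4429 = 0.36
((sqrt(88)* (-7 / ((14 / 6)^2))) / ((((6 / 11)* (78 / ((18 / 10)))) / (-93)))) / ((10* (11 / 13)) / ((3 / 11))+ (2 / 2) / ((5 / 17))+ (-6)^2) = 0.67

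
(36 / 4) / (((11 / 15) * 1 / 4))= 540 / 11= 49.09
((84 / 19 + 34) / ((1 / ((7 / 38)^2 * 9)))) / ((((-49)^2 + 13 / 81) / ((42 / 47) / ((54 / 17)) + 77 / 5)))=4804708671 / 62699614262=0.08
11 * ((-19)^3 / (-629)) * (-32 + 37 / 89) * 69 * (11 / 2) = -160974138501 / 111962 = -1437756.90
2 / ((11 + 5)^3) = 1 / 2048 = 0.00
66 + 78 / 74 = 2481 / 37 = 67.05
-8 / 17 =-0.47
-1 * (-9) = 9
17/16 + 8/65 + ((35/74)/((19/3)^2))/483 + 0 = 378798963/319499440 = 1.19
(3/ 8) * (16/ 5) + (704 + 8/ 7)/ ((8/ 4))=12382/ 35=353.77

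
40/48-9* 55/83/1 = -5.13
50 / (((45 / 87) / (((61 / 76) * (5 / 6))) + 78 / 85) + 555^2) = 7518250 / 46316433387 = 0.00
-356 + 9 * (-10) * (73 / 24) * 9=-11279 / 4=-2819.75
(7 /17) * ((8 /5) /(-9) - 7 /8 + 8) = 17507 /6120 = 2.86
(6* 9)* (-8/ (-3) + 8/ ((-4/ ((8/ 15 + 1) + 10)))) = -5508/ 5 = -1101.60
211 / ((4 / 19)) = 4009 / 4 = 1002.25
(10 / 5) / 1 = 2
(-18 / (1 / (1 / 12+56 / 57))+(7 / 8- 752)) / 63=-39029 / 3192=-12.23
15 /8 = 1.88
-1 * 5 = -5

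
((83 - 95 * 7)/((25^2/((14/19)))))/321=-2716/1270625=-0.00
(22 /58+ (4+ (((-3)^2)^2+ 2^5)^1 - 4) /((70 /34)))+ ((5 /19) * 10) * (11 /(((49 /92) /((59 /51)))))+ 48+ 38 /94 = 53891119169 /323583015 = 166.54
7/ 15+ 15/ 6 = 89/ 30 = 2.97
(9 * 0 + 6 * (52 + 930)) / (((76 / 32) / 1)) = 47136 / 19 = 2480.84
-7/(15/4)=-1.87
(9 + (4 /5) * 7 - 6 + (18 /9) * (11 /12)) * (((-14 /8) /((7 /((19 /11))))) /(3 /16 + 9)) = -11894 /24255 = -0.49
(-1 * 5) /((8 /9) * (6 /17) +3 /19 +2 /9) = -14535 /2017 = -7.21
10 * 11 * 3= 330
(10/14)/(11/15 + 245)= 0.00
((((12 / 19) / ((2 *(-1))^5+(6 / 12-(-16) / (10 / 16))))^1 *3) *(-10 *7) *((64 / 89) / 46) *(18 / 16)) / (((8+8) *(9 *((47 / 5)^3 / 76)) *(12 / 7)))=1837500 / 12539015179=0.00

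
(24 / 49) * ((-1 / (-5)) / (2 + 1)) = 8 / 245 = 0.03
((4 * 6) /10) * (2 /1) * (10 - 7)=72 /5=14.40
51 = 51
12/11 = 1.09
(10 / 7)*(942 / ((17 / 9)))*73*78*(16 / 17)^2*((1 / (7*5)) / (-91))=-1901242368 / 1685159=-1128.23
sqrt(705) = 26.55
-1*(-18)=18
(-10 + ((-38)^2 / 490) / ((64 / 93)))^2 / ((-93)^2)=2009459929 / 531615974400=0.00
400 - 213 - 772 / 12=368 / 3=122.67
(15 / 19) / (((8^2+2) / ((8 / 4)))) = 0.02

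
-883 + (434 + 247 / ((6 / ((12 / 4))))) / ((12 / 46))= 15049 / 12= 1254.08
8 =8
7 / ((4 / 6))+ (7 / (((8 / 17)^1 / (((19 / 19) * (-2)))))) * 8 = -227.50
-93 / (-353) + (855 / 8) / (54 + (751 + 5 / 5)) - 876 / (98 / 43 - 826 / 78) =3356337808311 / 31722618928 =105.80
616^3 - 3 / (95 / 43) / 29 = 643967188351 / 2755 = 233744895.95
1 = 1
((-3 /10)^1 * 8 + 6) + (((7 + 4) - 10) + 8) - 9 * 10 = -387 /5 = -77.40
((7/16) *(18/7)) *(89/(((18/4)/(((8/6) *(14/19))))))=1246/57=21.86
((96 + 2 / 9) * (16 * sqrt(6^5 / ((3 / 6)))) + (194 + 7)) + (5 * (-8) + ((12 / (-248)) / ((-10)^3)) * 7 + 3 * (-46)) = 1426021 / 62000 + 110848 * sqrt(3) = 192017.37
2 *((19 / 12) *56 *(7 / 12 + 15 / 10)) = 3325 / 9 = 369.44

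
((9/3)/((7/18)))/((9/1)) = 6/7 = 0.86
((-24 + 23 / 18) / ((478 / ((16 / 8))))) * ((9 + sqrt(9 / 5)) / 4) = -409 / 1912 - 409 * sqrt(5) / 28680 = -0.25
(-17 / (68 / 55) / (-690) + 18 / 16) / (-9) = -0.13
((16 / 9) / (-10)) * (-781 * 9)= 6248 / 5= 1249.60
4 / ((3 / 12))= 16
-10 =-10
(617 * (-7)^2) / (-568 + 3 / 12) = -120932 / 2271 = -53.25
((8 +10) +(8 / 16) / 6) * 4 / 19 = 217 / 57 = 3.81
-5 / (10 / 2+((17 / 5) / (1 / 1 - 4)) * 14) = 75 / 163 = 0.46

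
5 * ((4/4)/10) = 1/2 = 0.50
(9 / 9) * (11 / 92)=11 / 92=0.12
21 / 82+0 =21 / 82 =0.26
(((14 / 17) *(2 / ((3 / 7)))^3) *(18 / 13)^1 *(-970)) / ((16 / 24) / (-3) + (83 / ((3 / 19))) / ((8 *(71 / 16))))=-396856488 / 51493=-7707.00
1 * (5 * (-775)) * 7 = -27125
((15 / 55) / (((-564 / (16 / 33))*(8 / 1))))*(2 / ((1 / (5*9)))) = -15 / 5687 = -0.00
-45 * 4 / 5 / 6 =-6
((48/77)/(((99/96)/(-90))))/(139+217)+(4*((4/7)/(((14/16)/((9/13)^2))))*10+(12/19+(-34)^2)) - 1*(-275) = 2446688332329/1694383691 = 1444.00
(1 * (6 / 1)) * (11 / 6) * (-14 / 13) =-154 / 13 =-11.85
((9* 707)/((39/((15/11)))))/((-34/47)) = -1495305/4862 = -307.55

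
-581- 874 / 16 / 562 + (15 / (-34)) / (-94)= -2087460927 / 3592304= -581.09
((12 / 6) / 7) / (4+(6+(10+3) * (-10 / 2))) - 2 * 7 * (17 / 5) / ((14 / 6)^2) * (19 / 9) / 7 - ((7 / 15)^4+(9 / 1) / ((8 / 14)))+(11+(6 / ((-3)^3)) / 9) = -271560727 / 36382500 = -7.46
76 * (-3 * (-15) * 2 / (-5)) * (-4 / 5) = 5472 / 5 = 1094.40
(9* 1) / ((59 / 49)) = 441 / 59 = 7.47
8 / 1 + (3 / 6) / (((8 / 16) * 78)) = 625 / 78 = 8.01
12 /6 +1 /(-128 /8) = 31 /16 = 1.94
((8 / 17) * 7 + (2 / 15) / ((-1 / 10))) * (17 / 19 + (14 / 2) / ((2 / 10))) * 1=68200 / 969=70.38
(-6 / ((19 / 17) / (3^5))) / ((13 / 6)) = -148716 / 247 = -602.09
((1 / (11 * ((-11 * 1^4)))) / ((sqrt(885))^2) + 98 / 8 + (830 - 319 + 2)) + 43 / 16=904546979 / 1713360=527.94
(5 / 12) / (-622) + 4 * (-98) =-2925893 / 7464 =-392.00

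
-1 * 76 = -76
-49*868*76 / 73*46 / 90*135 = -223037808 / 73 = -3055312.44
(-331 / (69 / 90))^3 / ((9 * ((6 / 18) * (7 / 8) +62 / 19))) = -49610097288000 / 19722707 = -2515379.72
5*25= 125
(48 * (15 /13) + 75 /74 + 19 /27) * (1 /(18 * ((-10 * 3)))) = -1483163 /14025960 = -0.11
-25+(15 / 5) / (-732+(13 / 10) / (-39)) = -549115 / 21961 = -25.00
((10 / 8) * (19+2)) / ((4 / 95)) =9975 / 16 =623.44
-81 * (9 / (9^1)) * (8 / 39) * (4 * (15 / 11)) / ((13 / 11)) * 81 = -1049760 / 169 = -6211.60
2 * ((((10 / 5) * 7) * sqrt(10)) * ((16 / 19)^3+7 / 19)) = 185444 * sqrt(10) / 6859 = 85.50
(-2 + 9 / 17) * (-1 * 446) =11150 / 17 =655.88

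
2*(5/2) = 5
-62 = -62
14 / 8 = 7 / 4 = 1.75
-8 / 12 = -2 / 3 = -0.67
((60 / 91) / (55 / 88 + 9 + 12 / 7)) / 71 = 96 / 117221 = 0.00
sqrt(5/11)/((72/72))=sqrt(55)/11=0.67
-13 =-13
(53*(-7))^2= 137641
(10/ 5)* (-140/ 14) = -20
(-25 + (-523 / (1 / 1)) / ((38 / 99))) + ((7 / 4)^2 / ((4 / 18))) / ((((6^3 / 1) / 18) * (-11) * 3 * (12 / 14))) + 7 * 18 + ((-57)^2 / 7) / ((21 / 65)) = 1376700443 / 7865088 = 175.04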